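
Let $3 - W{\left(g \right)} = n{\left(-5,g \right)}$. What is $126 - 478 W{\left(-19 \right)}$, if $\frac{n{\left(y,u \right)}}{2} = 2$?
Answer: $604$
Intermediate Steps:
$n{\left(y,u \right)} = 4$ ($n{\left(y,u \right)} = 2 \cdot 2 = 4$)
$W{\left(g \right)} = -1$ ($W{\left(g \right)} = 3 - 4 = -1$)
$126 - 478 W{\left(-19 \right)} = 126 - -478 = 126 + 478 = 604$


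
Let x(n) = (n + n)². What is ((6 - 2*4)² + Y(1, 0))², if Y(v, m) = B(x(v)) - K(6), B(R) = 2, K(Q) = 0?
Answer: 36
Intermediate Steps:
x(n) = 4*n² (x(n) = (2*n)² = 4*n²)
Y(v, m) = 2 (Y(v, m) = 2 - 1*0 = 2 + 0 = 2)
((6 - 2*4)² + Y(1, 0))² = ((6 - 2*4)² + 2)² = ((6 - 8)² + 2)² = ((-2)² + 2)² = (4 + 2)² = 6² = 36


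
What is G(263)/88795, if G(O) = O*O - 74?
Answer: 13819/17759 ≈ 0.77814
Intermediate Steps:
G(O) = -74 + O² (G(O) = O² - 74 = -74 + O²)
G(263)/88795 = (-74 + 263²)/88795 = (-74 + 69169)*(1/88795) = 69095*(1/88795) = 13819/17759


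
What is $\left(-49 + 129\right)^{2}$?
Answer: $6400$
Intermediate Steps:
$\left(-49 + 129\right)^{2} = 80^{2} = 6400$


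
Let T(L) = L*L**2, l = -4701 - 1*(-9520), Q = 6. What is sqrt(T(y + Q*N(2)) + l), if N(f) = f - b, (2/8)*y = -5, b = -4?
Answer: sqrt(8915) ≈ 94.419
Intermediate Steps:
l = 4819 (l = -4701 + 9520 = 4819)
y = -20 (y = 4*(-5) = -20)
N(f) = 4 + f (N(f) = f - 1*(-4) = f + 4 = 4 + f)
T(L) = L**3
sqrt(T(y + Q*N(2)) + l) = sqrt((-20 + 6*(4 + 2))**3 + 4819) = sqrt((-20 + 6*6)**3 + 4819) = sqrt((-20 + 36)**3 + 4819) = sqrt(16**3 + 4819) = sqrt(4096 + 4819) = sqrt(8915)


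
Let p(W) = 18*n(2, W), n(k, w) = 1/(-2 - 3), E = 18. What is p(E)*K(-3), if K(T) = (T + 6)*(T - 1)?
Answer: 216/5 ≈ 43.200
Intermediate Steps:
n(k, w) = -1/5 (n(k, w) = 1/(-5) = -1/5)
p(W) = -18/5 (p(W) = 18*(-1/5) = -18/5)
K(T) = (-1 + T)*(6 + T) (K(T) = (6 + T)*(-1 + T) = (-1 + T)*(6 + T))
p(E)*K(-3) = -18*(-6 + (-3)**2 + 5*(-3))/5 = -18*(-6 + 9 - 15)/5 = -18/5*(-12) = 216/5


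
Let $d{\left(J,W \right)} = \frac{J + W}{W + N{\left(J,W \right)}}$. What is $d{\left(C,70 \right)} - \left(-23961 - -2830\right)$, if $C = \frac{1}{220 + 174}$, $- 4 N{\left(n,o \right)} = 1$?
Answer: $\frac{1161478315}{54963} \approx 21132.0$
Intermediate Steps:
$N{\left(n,o \right)} = - \frac{1}{4}$ ($N{\left(n,o \right)} = \left(- \frac{1}{4}\right) 1 = - \frac{1}{4}$)
$C = \frac{1}{394} \approx 0.0025381$
$d{\left(J,W \right)} = \frac{J + W}{- \frac{1}{4} + W}$ ($d{\left(J,W \right)} = \frac{J + W}{W - \frac{1}{4}} = \frac{J + W}{- \frac{1}{4} + W}$)
$d{\left(C,70 \right)} - \left(-23961 - -2830\right) = \frac{4 \left(\frac{1}{394} + 70\right)}{-1 + 4 \cdot 70} - \left(-23961 - -2830\right) = 4 \frac{1}{-1 + 280} \cdot \frac{27581}{394} - \left(-23961 + 2830\right) = 4 \cdot \frac{1}{279} \cdot \frac{27581}{394} - -21131 = 4 \cdot \frac{1}{279} \cdot \frac{27581}{394} + 21131 = \frac{55162}{54963} + 21131 = \frac{1161478315}{54963}$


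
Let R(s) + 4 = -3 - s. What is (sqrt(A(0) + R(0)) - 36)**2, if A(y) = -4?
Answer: (36 - I*sqrt(11))**2 ≈ 1285.0 - 238.8*I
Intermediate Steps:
R(s) = -7 - s (R(s) = -4 + (-3 - s) = -7 - s)
(sqrt(A(0) + R(0)) - 36)**2 = (sqrt(-4 + (-7 - 1*0)) - 36)**2 = (sqrt(-4 + (-7 + 0)) - 36)**2 = (sqrt(-4 - 7) - 36)**2 = (sqrt(-11) - 36)**2 = (I*sqrt(11) - 36)**2 = (-36 + I*sqrt(11))**2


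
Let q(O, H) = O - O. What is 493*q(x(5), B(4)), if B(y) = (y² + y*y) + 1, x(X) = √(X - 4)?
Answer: 0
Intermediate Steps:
x(X) = √(-4 + X)
B(y) = 1 + 2*y² (B(y) = (y² + y²) + 1 = 2*y² + 1 = 1 + 2*y²)
q(O, H) = 0
493*q(x(5), B(4)) = 493*0 = 0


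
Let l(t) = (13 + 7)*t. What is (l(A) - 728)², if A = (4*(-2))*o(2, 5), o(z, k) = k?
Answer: 2334784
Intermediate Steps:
A = -40 (A = (4*(-2))*5 = -8*5 = -40)
l(t) = 20*t
(l(A) - 728)² = (20*(-40) - 728)² = (-800 - 728)² = (-1528)² = 2334784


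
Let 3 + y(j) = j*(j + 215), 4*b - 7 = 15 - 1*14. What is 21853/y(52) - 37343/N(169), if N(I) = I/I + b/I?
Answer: -29199598688/791217 ≈ -36905.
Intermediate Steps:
b = 2 (b = 7/4 + (15 - 1*14)/4 = 7/4 + (15 - 14)/4 = 7/4 + (1/4)*1 = 7/4 + 1/4 = 2)
N(I) = 1 + 2/I (N(I) = I/I + 2/I = 1 + 2/I)
y(j) = -3 + j*(215 + j) (y(j) = -3 + j*(j + 215) = -3 + j*(215 + j))
21853/y(52) - 37343/N(169) = 21853/(-3 + 52**2 + 215*52) - 37343*169/(2 + 169) = 21853/(-3 + 2704 + 11180) - 37343/((1/169)*171) = 21853/13881 - 37343/171/169 = 21853*(1/13881) - 37343*169/171 = 21853/13881 - 6310967/171 = -29199598688/791217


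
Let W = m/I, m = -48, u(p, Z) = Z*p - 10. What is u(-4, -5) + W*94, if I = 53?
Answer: -3982/53 ≈ -75.132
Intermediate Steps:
u(p, Z) = -10 + Z*p
W = -48/53 ≈ -0.90566
u(-4, -5) + W*94 = (-10 - 5*(-4)) - 48/53*94 = (-10 + 20) - 4512/53 = 10 - 4512/53 = -3982/53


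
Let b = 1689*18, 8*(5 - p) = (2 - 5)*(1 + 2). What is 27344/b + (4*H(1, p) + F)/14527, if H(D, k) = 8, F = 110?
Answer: 200771686/220824927 ≈ 0.90919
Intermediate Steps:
p = 49/8 (p = 5 - (2 - 5)*(1 + 2)/8 = 5 - (-3)*3/8 = 5 - 1/8*(-9) = 5 + 9/8 = 49/8 ≈ 6.1250)
b = 30402
27344/b + (4*H(1, p) + F)/14527 = 27344/30402 + (4*8 + 110)/14527 = 27344*(1/30402) + (32 + 110)*(1/14527) = 13672/15201 + 142*(1/14527) = 13672/15201 + 142/14527 = 200771686/220824927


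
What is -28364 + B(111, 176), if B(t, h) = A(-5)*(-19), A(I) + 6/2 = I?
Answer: -28212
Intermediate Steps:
A(I) = -3 + I
B(t, h) = 152 (B(t, h) = (-3 - 5)*(-19) = -8*(-19) = 152)
-28364 + B(111, 176) = -28364 + 152 = -28212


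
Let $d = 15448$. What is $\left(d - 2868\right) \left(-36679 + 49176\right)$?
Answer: $157212260$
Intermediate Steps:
$\left(d - 2868\right) \left(-36679 + 49176\right) = \left(15448 - 2868\right) \left(-36679 + 49176\right) = 12580 \cdot 12497 = 157212260$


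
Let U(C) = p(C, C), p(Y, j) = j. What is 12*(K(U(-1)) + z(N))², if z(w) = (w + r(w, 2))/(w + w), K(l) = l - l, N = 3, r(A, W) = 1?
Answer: 16/3 ≈ 5.3333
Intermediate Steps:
U(C) = C
K(l) = 0
z(w) = (1 + w)/(2*w) (z(w) = (w + 1)/(w + w) = (1 + w)/((2*w)) = (1 + w)*(1/(2*w)) = (1 + w)/(2*w))
12*(K(U(-1)) + z(N))² = 12*(0 + (½)*(1 + 3)/3)² = 12*(0 + (½)*(⅓)*4)² = 12*(0 + ⅔)² = 12*(⅔)² = 12*(4/9) = 16/3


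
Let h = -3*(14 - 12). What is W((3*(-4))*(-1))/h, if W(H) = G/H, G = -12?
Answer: ⅙ ≈ 0.16667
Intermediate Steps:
W(H) = -12/H
h = -6 (h = -3*2 = -6)
W((3*(-4))*(-1))/h = -12/((3*(-4))*(-1))/(-6) = -12/((-12*(-1)))*(-⅙) = -12/12*(-⅙) = -12*1/12*(-⅙) = -1*(-⅙) = ⅙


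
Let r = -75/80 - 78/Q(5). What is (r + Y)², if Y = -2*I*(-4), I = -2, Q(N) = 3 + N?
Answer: 182329/256 ≈ 712.22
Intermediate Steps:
r = -171/16 (r = -75/80 - 78/(3 + 5) = -75*1/80 - 78/8 = -15/16 - 78*⅛ = -15/16 - 39/4 = -171/16 ≈ -10.688)
Y = -16 (Y = -2*(-2)*(-4) = 4*(-4) = -16)
(r + Y)² = (-171/16 - 16)² = (-427/16)² = 182329/256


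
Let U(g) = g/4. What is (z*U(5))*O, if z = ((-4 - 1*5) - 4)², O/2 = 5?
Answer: 4225/2 ≈ 2112.5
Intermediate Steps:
U(g) = g/4 (U(g) = g*(¼) = g/4)
O = 10 (O = 2*5 = 10)
z = 169 (z = ((-4 - 5) - 4)² = (-9 - 4)² = (-13)² = 169)
(z*U(5))*O = (169*((¼)*5))*10 = (169*(5/4))*10 = (845/4)*10 = 4225/2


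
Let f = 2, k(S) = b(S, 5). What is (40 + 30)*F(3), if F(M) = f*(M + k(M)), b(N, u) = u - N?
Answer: 700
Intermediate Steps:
k(S) = 5 - S
F(M) = 10 (F(M) = 2*(M + (5 - M)) = 2*5 = 10)
(40 + 30)*F(3) = (40 + 30)*10 = 70*10 = 700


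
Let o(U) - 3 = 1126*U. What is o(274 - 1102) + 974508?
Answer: 42183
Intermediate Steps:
o(U) = 3 + 1126*U
o(274 - 1102) + 974508 = (3 + 1126*(274 - 1102)) + 974508 = (3 + 1126*(-828)) + 974508 = (3 - 932328) + 974508 = -932325 + 974508 = 42183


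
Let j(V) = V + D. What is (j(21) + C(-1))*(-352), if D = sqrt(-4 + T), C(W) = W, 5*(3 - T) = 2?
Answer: -7040 - 352*I*sqrt(35)/5 ≈ -7040.0 - 416.49*I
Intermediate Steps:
T = 13/5 (T = 3 - 1/5*2 = 3 - 2/5 = 13/5 ≈ 2.6000)
D = I*sqrt(35)/5 (D = sqrt(-4 + 13/5) = sqrt(-7/5) = I*sqrt(35)/5 ≈ 1.1832*I)
j(V) = V + I*sqrt(35)/5
(j(21) + C(-1))*(-352) = ((21 + I*sqrt(35)/5) - 1)*(-352) = (20 + I*sqrt(35)/5)*(-352) = -7040 - 352*I*sqrt(35)/5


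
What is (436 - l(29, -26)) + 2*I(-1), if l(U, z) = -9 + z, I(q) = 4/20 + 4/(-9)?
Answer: 21173/45 ≈ 470.51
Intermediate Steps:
I(q) = -11/45 (I(q) = 4*(1/20) + 4*(-⅑) = ⅕ - 4/9 = -11/45)
(436 - l(29, -26)) + 2*I(-1) = (436 - (-9 - 26)) + 2*(-11/45) = (436 - 1*(-35)) - 22/45 = (436 + 35) - 22/45 = 471 - 22/45 = 21173/45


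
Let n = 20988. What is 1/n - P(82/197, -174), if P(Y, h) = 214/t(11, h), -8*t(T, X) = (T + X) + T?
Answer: -4491413/398772 ≈ -11.263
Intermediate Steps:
t(T, X) = -T/4 - X/8 (t(T, X) = -((T + X) + T)/8 = -(X + 2*T)/8 = -T/4 - X/8)
P(Y, h) = 214/(-11/4 - h/8) (P(Y, h) = 214/(-1/4*11 - h/8) = 214/(-11/4 - h/8))
1/n - P(82/197, -174) = 1/20988 - (-1712)/(22 - 174) = 1/20988 - (-1712)/(-152) = 1/20988 - (-1712)*(-1)/152 = 1/20988 - 1*214/19 = 1/20988 - 214/19 = -4491413/398772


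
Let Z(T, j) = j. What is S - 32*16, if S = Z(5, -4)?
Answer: -516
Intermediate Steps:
S = -4
S - 32*16 = -4 - 32*16 = -4 - 512 = -516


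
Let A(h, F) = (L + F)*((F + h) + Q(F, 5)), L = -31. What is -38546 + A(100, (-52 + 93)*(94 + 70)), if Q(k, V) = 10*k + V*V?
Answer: 495839131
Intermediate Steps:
Q(k, V) = V² + 10*k (Q(k, V) = 10*k + V² = V² + 10*k)
A(h, F) = (-31 + F)*(25 + h + 11*F) (A(h, F) = (-31 + F)*((F + h) + (5² + 10*F)) = (-31 + F)*((F + h) + (25 + 10*F)) = (-31 + F)*(25 + h + 11*F))
-38546 + A(100, (-52 + 93)*(94 + 70)) = -38546 + (-775 - 316*(-52 + 93)*(94 + 70) - 31*100 + 11*((-52 + 93)*(94 + 70))² + ((-52 + 93)*(94 + 70))*100) = -38546 + (-775 - 12956*164 - 3100 + 11*(41*164)² + (41*164)*100) = -38546 + (-775 - 316*6724 - 3100 + 11*6724² + 6724*100) = -38546 + (-775 - 2124784 - 3100 + 11*45212176 + 672400) = -38546 + (-775 - 2124784 - 3100 + 497333936 + 672400) = -38546 + 495877677 = 495839131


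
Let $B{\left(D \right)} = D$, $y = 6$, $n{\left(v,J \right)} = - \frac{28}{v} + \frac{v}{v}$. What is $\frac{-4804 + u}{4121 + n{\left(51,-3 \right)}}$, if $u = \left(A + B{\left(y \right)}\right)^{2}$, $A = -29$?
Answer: $- \frac{218025}{210194} \approx -1.0373$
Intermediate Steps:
$n{\left(v,J \right)} = 1 - \frac{28}{v}$ ($n{\left(v,J \right)} = - \frac{28}{v} + 1 = 1 - \frac{28}{v}$)
$u = 529$ ($u = \left(-29 + 6\right)^{2} = \left(-23\right)^{2} = 529$)
$\frac{-4804 + u}{4121 + n{\left(51,-3 \right)}} = \frac{-4804 + 529}{4121 + \frac{-28 + 51}{51}} = - \frac{4275}{4121 + \frac{1}{51} \cdot 23} = - \frac{4275}{4121 + \frac{23}{51}} = - \frac{4275}{\frac{210194}{51}} = \left(-4275\right) \frac{51}{210194} = - \frac{218025}{210194}$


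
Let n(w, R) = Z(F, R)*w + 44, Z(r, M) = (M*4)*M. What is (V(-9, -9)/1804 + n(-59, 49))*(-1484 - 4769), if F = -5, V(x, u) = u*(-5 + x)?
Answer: 3195695204013/902 ≈ 3.5429e+9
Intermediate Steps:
Z(r, M) = 4*M² (Z(r, M) = (4*M)*M = 4*M²)
n(w, R) = 44 + 4*w*R² (n(w, R) = (4*R²)*w + 44 = 4*w*R² + 44 = 44 + 4*w*R²)
(V(-9, -9)/1804 + n(-59, 49))*(-1484 - 4769) = (-9*(-5 - 9)/1804 + (44 + 4*(-59)*49²))*(-1484 - 4769) = (-9*(-14)*(1/1804) + (44 + 4*(-59)*2401))*(-6253) = (126*(1/1804) + (44 - 566636))*(-6253) = (63/902 - 566592)*(-6253) = -511065921/902*(-6253) = 3195695204013/902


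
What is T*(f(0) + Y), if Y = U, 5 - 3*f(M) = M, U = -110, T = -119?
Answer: 38675/3 ≈ 12892.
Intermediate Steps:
f(M) = 5/3 - M/3
Y = -110
T*(f(0) + Y) = -119*((5/3 - ⅓*0) - 110) = -119*((5/3 + 0) - 110) = -119*(5/3 - 110) = -119*(-325/3) = 38675/3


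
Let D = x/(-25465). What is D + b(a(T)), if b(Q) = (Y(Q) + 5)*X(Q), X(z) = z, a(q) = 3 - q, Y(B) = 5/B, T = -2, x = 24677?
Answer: 739273/25465 ≈ 29.031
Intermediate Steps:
D = -24677/25465 (D = 24677/(-25465) = 24677*(-1/25465) = -24677/25465 ≈ -0.96906)
b(Q) = Q*(5 + 5/Q) (b(Q) = (5/Q + 5)*Q = (5 + 5/Q)*Q = Q*(5 + 5/Q))
D + b(a(T)) = -24677/25465 + (5 + 5*(3 - 1*(-2))) = -24677/25465 + (5 + 5*(3 + 2)) = -24677/25465 + (5 + 5*5) = -24677/25465 + (5 + 25) = -24677/25465 + 30 = 739273/25465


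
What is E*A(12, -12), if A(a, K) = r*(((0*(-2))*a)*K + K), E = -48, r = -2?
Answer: -1152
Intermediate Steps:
A(a, K) = -2*K (A(a, K) = -2*(((0*(-2))*a)*K + K) = -2*((0*a)*K + K) = -2*(0*K + K) = -2*(0 + K) = -2*K)
E*A(12, -12) = -(-96)*(-12) = -48*24 = -1152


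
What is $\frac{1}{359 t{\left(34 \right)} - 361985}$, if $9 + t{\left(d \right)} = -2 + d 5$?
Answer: $- \frac{1}{304904} \approx -3.2797 \cdot 10^{-6}$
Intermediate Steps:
$t{\left(d \right)} = -11 + 5 d$ ($t{\left(d \right)} = -9 + \left(-2 + d 5\right) = -9 + \left(-2 + 5 d\right) = -11 + 5 d$)
$\frac{1}{359 t{\left(34 \right)} - 361985} = \frac{1}{359 \left(-11 + 5 \cdot 34\right) - 361985} = \frac{1}{359 \left(-11 + 170\right) - 361985} = \frac{1}{359 \cdot 159 - 361985} = \frac{1}{57081 - 361985} = \frac{1}{-304904} = - \frac{1}{304904}$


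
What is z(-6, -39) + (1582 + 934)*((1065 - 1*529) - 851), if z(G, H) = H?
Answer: -792579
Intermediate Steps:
z(-6, -39) + (1582 + 934)*((1065 - 1*529) - 851) = -39 + (1582 + 934)*((1065 - 1*529) - 851) = -39 + 2516*((1065 - 529) - 851) = -39 + 2516*(536 - 851) = -39 + 2516*(-315) = -39 - 792540 = -792579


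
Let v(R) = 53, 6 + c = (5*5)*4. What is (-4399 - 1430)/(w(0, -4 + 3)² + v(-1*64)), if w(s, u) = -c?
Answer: -1943/2963 ≈ -0.65575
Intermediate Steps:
c = 94 (c = -6 + (5*5)*4 = -6 + 25*4 = -6 + 100 = 94)
w(s, u) = -94 (w(s, u) = -1*94 = -94)
(-4399 - 1430)/(w(0, -4 + 3)² + v(-1*64)) = (-4399 - 1430)/((-94)² + 53) = -5829/(8836 + 53) = -5829/8889 = -5829*1/8889 = -1943/2963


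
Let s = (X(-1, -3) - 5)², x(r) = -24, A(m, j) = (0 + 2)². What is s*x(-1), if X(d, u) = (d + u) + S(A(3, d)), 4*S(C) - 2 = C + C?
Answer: -1014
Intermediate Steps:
A(m, j) = 4 (A(m, j) = 2² = 4)
S(C) = ½ + C/2 (S(C) = ½ + (C + C)/4 = ½ + (2*C)/4 = ½ + C/2)
X(d, u) = 5/2 + d + u (X(d, u) = (d + u) + (½ + (½)*4) = (d + u) + (½ + 2) = (d + u) + 5/2 = 5/2 + d + u)
s = 169/4 (s = ((5/2 - 1 - 3) - 5)² = (-3/2 - 5)² = (-13/2)² = 169/4 ≈ 42.250)
s*x(-1) = (169/4)*(-24) = -1014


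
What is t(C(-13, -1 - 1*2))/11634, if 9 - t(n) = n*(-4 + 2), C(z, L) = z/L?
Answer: 53/34902 ≈ 0.0015185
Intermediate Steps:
t(n) = 9 + 2*n (t(n) = 9 - n*(-4 + 2) = 9 - n*(-2) = 9 - (-2)*n = 9 + 2*n)
t(C(-13, -1 - 1*2))/11634 = (9 + 2*(-13/(-1 - 1*2)))/11634 = (9 + 2*(-13/(-1 - 2)))*(1/11634) = (9 + 2*(-13/(-3)))*(1/11634) = (9 + 2*(-13*(-⅓)))*(1/11634) = (9 + 2*(13/3))*(1/11634) = (9 + 26/3)*(1/11634) = (53/3)*(1/11634) = 53/34902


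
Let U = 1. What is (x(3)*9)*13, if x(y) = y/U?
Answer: 351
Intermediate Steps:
x(y) = y (x(y) = y/1 = y*1 = y)
(x(3)*9)*13 = (3*9)*13 = 27*13 = 351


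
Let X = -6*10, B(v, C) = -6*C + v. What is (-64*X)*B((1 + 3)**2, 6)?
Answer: -76800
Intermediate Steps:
B(v, C) = v - 6*C
X = -60
(-64*X)*B((1 + 3)**2, 6) = (-64*(-60))*((1 + 3)**2 - 6*6) = 3840*(4**2 - 36) = 3840*(16 - 36) = 3840*(-20) = -76800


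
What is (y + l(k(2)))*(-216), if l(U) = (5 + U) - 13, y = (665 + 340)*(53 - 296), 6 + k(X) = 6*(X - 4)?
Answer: 52756056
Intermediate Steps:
k(X) = -30 + 6*X (k(X) = -6 + 6*(X - 4) = -6 + 6*(-4 + X) = -6 + (-24 + 6*X) = -30 + 6*X)
y = -244215 (y = 1005*(-243) = -244215)
l(U) = -8 + U
(y + l(k(2)))*(-216) = (-244215 + (-8 + (-30 + 6*2)))*(-216) = (-244215 + (-8 + (-30 + 12)))*(-216) = (-244215 + (-8 - 18))*(-216) = (-244215 - 26)*(-216) = -244241*(-216) = 52756056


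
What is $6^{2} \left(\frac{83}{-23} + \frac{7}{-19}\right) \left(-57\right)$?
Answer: $\frac{187704}{23} \approx 8161.0$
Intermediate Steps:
$6^{2} \left(\frac{83}{-23} + \frac{7}{-19}\right) \left(-57\right) = 36 \left(83 \left(- \frac{1}{23}\right) + 7 \left(- \frac{1}{19}\right)\right) \left(-57\right) = 36 \left(- \frac{83}{23} - \frac{7}{19}\right) \left(-57\right) = 36 \left(- \frac{1738}{437}\right) \left(-57\right) = \left(- \frac{62568}{437}\right) \left(-57\right) = \frac{187704}{23}$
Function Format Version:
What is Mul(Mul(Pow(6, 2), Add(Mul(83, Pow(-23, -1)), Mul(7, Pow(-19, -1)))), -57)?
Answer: Rational(187704, 23) ≈ 8161.0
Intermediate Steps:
Mul(Mul(Pow(6, 2), Add(Mul(83, Pow(-23, -1)), Mul(7, Pow(-19, -1)))), -57) = Mul(Mul(36, Add(Mul(83, Rational(-1, 23)), Mul(7, Rational(-1, 19)))), -57) = Mul(Mul(36, Add(Rational(-83, 23), Rational(-7, 19))), -57) = Mul(Mul(36, Rational(-1738, 437)), -57) = Mul(Rational(-62568, 437), -57) = Rational(187704, 23)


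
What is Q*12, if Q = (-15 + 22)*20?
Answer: 1680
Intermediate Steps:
Q = 140 (Q = 7*20 = 140)
Q*12 = 140*12 = 1680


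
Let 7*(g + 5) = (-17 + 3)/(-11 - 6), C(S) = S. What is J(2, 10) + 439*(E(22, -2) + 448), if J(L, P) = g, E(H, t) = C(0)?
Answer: 3343341/17 ≈ 1.9667e+5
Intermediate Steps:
E(H, t) = 0
g = -83/17 (g = -5 + ((-17 + 3)/(-11 - 6))/7 = -5 + (-14/(-17))/7 = -5 + (-14*(-1/17))/7 = -5 + (⅐)*(14/17) = -5 + 2/17 = -83/17 ≈ -4.8824)
J(L, P) = -83/17
J(2, 10) + 439*(E(22, -2) + 448) = -83/17 + 439*(0 + 448) = -83/17 + 439*448 = -83/17 + 196672 = 3343341/17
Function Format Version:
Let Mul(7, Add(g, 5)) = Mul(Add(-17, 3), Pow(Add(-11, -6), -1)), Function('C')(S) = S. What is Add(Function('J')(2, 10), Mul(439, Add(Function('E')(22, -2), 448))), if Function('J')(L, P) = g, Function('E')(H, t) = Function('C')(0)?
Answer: Rational(3343341, 17) ≈ 1.9667e+5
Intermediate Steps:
Function('E')(H, t) = 0
g = Rational(-83, 17) (g = Add(-5, Mul(Rational(1, 7), Mul(Add(-17, 3), Pow(Add(-11, -6), -1)))) = Add(-5, Mul(Rational(1, 7), Mul(-14, Pow(-17, -1)))) = Add(-5, Mul(Rational(1, 7), Mul(-14, Rational(-1, 17)))) = Add(-5, Mul(Rational(1, 7), Rational(14, 17))) = Add(-5, Rational(2, 17)) = Rational(-83, 17) ≈ -4.8824)
Function('J')(L, P) = Rational(-83, 17)
Add(Function('J')(2, 10), Mul(439, Add(Function('E')(22, -2), 448))) = Add(Rational(-83, 17), Mul(439, Add(0, 448))) = Add(Rational(-83, 17), Mul(439, 448)) = Add(Rational(-83, 17), 196672) = Rational(3343341, 17)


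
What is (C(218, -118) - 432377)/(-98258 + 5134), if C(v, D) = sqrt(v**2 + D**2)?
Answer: 432377/93124 - sqrt(15362)/46562 ≈ 4.6404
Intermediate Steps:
C(v, D) = sqrt(D**2 + v**2)
(C(218, -118) - 432377)/(-98258 + 5134) = (sqrt((-118)**2 + 218**2) - 432377)/(-98258 + 5134) = (sqrt(13924 + 47524) - 432377)/(-93124) = (sqrt(61448) - 432377)*(-1/93124) = (2*sqrt(15362) - 432377)*(-1/93124) = (-432377 + 2*sqrt(15362))*(-1/93124) = 432377/93124 - sqrt(15362)/46562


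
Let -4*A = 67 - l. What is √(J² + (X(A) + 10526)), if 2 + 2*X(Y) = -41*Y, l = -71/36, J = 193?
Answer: √27721430/24 ≈ 219.38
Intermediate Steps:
l = -71/36 (l = -71*1/36 = -71/36 ≈ -1.9722)
A = -2483/144 (A = -(67 - 1*(-71/36))/4 = -(67 + 71/36)/4 = -¼*2483/36 = -2483/144 ≈ -17.243)
X(Y) = -1 - 41*Y/2 (X(Y) = -1 + (-41*Y)/2 = -1 - 41*Y/2)
√(J² + (X(A) + 10526)) = √(193² + ((-1 - 41/2*(-2483/144)) + 10526)) = √(37249 + ((-1 + 101803/288) + 10526)) = √(37249 + (101515/288 + 10526)) = √(37249 + 3133003/288) = √(13860715/288) = √27721430/24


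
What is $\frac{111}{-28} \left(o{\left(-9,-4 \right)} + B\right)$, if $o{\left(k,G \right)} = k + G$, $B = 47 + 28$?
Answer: $- \frac{3441}{14} \approx -245.79$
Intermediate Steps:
$B = 75$
$o{\left(k,G \right)} = G + k$
$\frac{111}{-28} \left(o{\left(-9,-4 \right)} + B\right) = \frac{111}{-28} \left(\left(-4 - 9\right) + 75\right) = 111 \left(- \frac{1}{28}\right) \left(-13 + 75\right) = \left(- \frac{111}{28}\right) 62 = - \frac{3441}{14}$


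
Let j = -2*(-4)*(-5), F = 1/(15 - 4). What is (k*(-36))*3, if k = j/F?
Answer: 47520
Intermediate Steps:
F = 1/11 ≈ 0.090909
j = -40 (j = 8*(-5) = -40)
k = -440 (k = -40/1/11 = -40*11 = -440)
(k*(-36))*3 = -440*(-36)*3 = 15840*3 = 47520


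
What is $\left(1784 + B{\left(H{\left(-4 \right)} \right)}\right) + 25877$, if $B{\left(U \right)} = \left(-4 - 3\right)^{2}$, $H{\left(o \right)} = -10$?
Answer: $27710$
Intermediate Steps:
$B{\left(U \right)} = 49$ ($B{\left(U \right)} = \left(-7\right)^{2} = 49$)
$\left(1784 + B{\left(H{\left(-4 \right)} \right)}\right) + 25877 = \left(1784 + 49\right) + 25877 = 1833 + 25877 = 27710$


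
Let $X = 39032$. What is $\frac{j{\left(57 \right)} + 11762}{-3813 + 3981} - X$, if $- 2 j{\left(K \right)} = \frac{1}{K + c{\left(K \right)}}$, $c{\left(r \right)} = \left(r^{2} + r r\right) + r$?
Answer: $- \frac{86559199537}{2221632} \approx -38962.0$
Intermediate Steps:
$c{\left(r \right)} = r + 2 r^{2}$ ($c{\left(r \right)} = \left(r^{2} + r^{2}\right) + r = 2 r^{2} + r = r + 2 r^{2}$)
$j{\left(K \right)} = - \frac{1}{2 \left(K + K \left(1 + 2 K\right)\right)}$
$\frac{j{\left(57 \right)} + 11762}{-3813 + 3981} - X = \frac{- \frac{1}{4 \cdot 57 \left(1 + 57\right)} + 11762}{-3813 + 3981} - 39032 = \frac{\left(- \frac{1}{4}\right) \frac{1}{57} \cdot \frac{1}{58} + 11762}{168} - 39032 = \left(\left(- \frac{1}{4}\right) \frac{1}{57} \cdot \frac{1}{58} + 11762\right) \frac{1}{168} - 39032 = \left(- \frac{1}{13224} + 11762\right) \frac{1}{168} - 39032 = \frac{155540687}{13224} \cdot \frac{1}{168} - 39032 = \frac{155540687}{2221632} - 39032 = - \frac{86559199537}{2221632}$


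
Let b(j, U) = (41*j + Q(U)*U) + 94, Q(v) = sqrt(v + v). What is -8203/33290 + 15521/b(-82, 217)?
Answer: 73114601787/14763815390 + 306187*sqrt(434)/886982 ≈ 12.144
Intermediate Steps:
Q(v) = sqrt(2)*sqrt(v) (Q(v) = sqrt(2*v) = sqrt(2)*sqrt(v))
b(j, U) = 94 + 41*j + sqrt(2)*U**(3/2) (b(j, U) = (41*j + (sqrt(2)*sqrt(U))*U) + 94 = (41*j + sqrt(2)*U**(3/2)) + 94 = 94 + 41*j + sqrt(2)*U**(3/2))
-8203/33290 + 15521/b(-82, 217) = -8203/33290 + 15521/(94 + 41*(-82) + sqrt(2)*217**(3/2)) = -8203*1/33290 + 15521/(94 - 3362 + sqrt(2)*(217*sqrt(217))) = -8203/33290 + 15521/(94 - 3362 + 217*sqrt(434)) = -8203/33290 + 15521/(-3268 + 217*sqrt(434))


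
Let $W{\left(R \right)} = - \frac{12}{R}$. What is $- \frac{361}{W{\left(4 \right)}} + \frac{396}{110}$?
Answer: $\frac{1859}{15} \approx 123.93$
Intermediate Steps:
$- \frac{361}{W{\left(4 \right)}} + \frac{396}{110} = - \frac{361}{\left(-12\right) \frac{1}{4}} + \frac{396}{110} = - \frac{361}{\left(-12\right) \frac{1}{4}} + 396 \cdot \frac{1}{110} = - \frac{361}{-3} + \frac{18}{5} = \left(-361\right) \left(- \frac{1}{3}\right) + \frac{18}{5} = \frac{361}{3} + \frac{18}{5} = \frac{1859}{15}$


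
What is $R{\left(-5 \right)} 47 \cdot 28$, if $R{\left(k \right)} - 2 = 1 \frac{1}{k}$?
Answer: $\frac{11844}{5} \approx 2368.8$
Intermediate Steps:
$R{\left(k \right)} = 2 + \frac{1}{k}$ ($R{\left(k \right)} = 2 + 1 \frac{1}{k} = 2 + \frac{1}{k}$)
$R{\left(-5 \right)} 47 \cdot 28 = \left(2 + \frac{1}{-5}\right) 47 \cdot 28 = \left(2 - \frac{1}{5}\right) 47 \cdot 28 = \frac{9}{5} \cdot 47 \cdot 28 = \frac{423}{5} \cdot 28 = \frac{11844}{5}$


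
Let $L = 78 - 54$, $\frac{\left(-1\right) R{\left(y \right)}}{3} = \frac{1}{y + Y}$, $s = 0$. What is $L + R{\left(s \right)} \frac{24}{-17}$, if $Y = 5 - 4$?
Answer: $\frac{480}{17} \approx 28.235$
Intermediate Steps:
$Y = 1$
$R{\left(y \right)} = - \frac{3}{1 + y}$ ($R{\left(y \right)} = - \frac{3}{y + 1} = - \frac{3}{1 + y}$)
$L = 24$ ($L = 78 - 54 = 24$)
$L + R{\left(s \right)} \frac{24}{-17} = 24 + - \frac{3}{1 + 0} \frac{24}{-17} = 24 + - \frac{3}{1} \cdot 24 \left(- \frac{1}{17}\right) = 24 + \left(-3\right) 1 \left(- \frac{24}{17}\right) = 24 - - \frac{72}{17} = 24 + \frac{72}{17} = \frac{480}{17}$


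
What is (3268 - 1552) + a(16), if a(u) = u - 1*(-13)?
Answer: 1745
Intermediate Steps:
a(u) = 13 + u (a(u) = u + 13 = 13 + u)
(3268 - 1552) + a(16) = (3268 - 1552) + (13 + 16) = 1716 + 29 = 1745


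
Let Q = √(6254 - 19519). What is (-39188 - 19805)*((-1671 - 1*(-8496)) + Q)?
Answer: -402627225 - 58993*I*√13265 ≈ -4.0263e+8 - 6.7944e+6*I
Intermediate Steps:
Q = I*√13265 (Q = √(-13265) = I*√13265 ≈ 115.17*I)
(-39188 - 19805)*((-1671 - 1*(-8496)) + Q) = (-39188 - 19805)*((-1671 - 1*(-8496)) + I*√13265) = -58993*((-1671 + 8496) + I*√13265) = -58993*(6825 + I*√13265) = -402627225 - 58993*I*√13265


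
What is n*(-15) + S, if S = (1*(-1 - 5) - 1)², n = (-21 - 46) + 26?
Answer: 664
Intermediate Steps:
n = -41 (n = -67 + 26 = -41)
S = 49 (S = (1*(-6) - 1)² = (-6 - 1)² = (-7)² = 49)
n*(-15) + S = -41*(-15) + 49 = 615 + 49 = 664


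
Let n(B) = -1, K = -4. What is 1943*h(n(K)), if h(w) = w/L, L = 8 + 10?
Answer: -1943/18 ≈ -107.94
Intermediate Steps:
L = 18
h(w) = w/18
1943*h(n(K)) = 1943*((1/18)*(-1)) = 1943*(-1/18) = -1943/18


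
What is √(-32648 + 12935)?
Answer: I*√19713 ≈ 140.4*I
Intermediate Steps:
√(-32648 + 12935) = √(-19713) = I*√19713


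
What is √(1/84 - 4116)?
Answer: I*√7260603/42 ≈ 64.156*I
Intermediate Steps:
√(1/84 - 4116) = √(-345743/84) = I*√7260603/42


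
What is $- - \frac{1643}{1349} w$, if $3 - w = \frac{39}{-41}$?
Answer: $\frac{266166}{55309} \approx 4.8123$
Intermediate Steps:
$w = \frac{162}{41}$ ($w = 3 - \frac{39}{-41} = 3 - 39 \left(- \frac{1}{41}\right) = 3 - - \frac{39}{41} = 3 + \frac{39}{41} = \frac{162}{41} \approx 3.9512$)
$- - \frac{1643}{1349} w = - \frac{- \frac{1643}{1349} \cdot 162}{41} = - \frac{\left(-1643\right) \frac{1}{1349} \cdot 162}{41} = - \frac{\left(-1643\right) 162}{1349 \cdot 41} = \left(-1\right) \left(- \frac{266166}{55309}\right) = \frac{266166}{55309}$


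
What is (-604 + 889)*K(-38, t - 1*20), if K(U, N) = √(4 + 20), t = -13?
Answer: 570*√6 ≈ 1396.2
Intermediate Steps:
K(U, N) = 2*√6 (K(U, N) = √24 = 2*√6)
(-604 + 889)*K(-38, t - 1*20) = (-604 + 889)*(2*√6) = 285*(2*√6) = 570*√6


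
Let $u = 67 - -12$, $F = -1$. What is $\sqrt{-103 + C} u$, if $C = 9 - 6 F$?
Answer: $158 i \sqrt{22} \approx 741.09 i$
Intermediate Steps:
$C = 15$ ($C = 9 - -6 = 9 + 6 = 15$)
$u = 79$ ($u = 67 + 12 = 79$)
$\sqrt{-103 + C} u = \sqrt{-103 + 15} \cdot 79 = \sqrt{-88} \cdot 79 = 2 i \sqrt{22} \cdot 79 = 158 i \sqrt{22}$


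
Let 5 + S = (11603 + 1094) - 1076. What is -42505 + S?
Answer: -30889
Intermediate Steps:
S = 11616 (S = -5 + ((11603 + 1094) - 1076) = -5 + (12697 - 1076) = -5 + 11621 = 11616)
-42505 + S = -42505 + 11616 = -30889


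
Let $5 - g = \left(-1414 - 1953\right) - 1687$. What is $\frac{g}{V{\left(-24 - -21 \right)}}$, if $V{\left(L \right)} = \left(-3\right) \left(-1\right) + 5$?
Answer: $\frac{5059}{8} \approx 632.38$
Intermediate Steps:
$g = 5059$ ($g = 5 - \left(\left(-1414 - 1953\right) - 1687\right) = 5 - \left(-3367 - 1687\right) = 5 - -5054 = 5 + 5054 = 5059$)
$V{\left(L \right)} = 8$ ($V{\left(L \right)} = 3 + 5 = 8$)
$\frac{g}{V{\left(-24 - -21 \right)}} = \frac{5059}{8}$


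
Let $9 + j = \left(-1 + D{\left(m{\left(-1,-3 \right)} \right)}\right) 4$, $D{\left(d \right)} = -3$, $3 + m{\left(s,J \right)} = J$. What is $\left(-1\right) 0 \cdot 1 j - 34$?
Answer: $-34$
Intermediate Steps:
$m{\left(s,J \right)} = -3 + J$
$j = -25$ ($j = -9 + \left(-1 - 3\right) 4 = -9 - 16 = -25$)
$\left(-1\right) 0 \cdot 1 j - 34 = \left(-1\right) 0 \cdot 1 \left(-25\right) - 34 = 0 \cdot 1 \left(-25\right) - 34 = 0 \left(-25\right) - 34 = 0 - 34 = -34$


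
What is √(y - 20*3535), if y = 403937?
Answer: √333237 ≈ 577.27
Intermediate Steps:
√(y - 20*3535) = √(403937 - 20*3535) = √(403937 - 70700) = √333237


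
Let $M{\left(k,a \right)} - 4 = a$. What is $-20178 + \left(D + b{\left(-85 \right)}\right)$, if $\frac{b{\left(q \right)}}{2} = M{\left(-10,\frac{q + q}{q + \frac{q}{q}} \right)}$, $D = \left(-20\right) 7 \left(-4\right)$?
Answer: $- \frac{411725}{21} \approx -19606.0$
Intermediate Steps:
$D = 560$ ($D = \left(-140\right) \left(-4\right) = 560$)
$M{\left(k,a \right)} = 4 + a$
$b{\left(q \right)} = 8 + \frac{4 q}{1 + q}$ ($b{\left(q \right)} = 2 \left(4 + \frac{q + q}{q + \frac{q}{q}}\right) = 2 \left(4 + \frac{2 q}{q + 1}\right) = 2 \left(4 + \frac{2 q}{1 + q}\right) = 8 + \frac{4 q}{1 + q}$)
$-20178 + \left(D + b{\left(-85 \right)}\right) = -20178 + \left(560 + \frac{4 \left(2 + 3 \left(-85\right)\right)}{1 - 85}\right) = -20178 + \left(560 + \frac{4 \left(2 - 255\right)}{-84}\right) = -20178 + \left(560 + 4 \left(- \frac{1}{84}\right) \left(-253\right)\right) = -20178 + \left(560 + \frac{253}{21}\right) = -20178 + \frac{12013}{21} = - \frac{411725}{21}$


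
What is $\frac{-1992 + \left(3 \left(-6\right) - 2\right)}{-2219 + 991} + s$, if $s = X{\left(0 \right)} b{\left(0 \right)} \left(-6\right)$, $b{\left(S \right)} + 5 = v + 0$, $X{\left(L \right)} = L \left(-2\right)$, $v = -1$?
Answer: $\frac{503}{307} \approx 1.6384$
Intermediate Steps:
$X{\left(L \right)} = - 2 L$
$b{\left(S \right)} = -6$ ($b{\left(S \right)} = -5 + \left(-1 + 0\right) = -5 - 1 = -6$)
$s = 0$ ($s = \left(-2\right) 0 \left(-6\right) \left(-6\right) = 0 \left(-6\right) \left(-6\right) = 0 \left(-6\right) = 0$)
$\frac{-1992 + \left(3 \left(-6\right) - 2\right)}{-2219 + 991} + s = \frac{-1992 + \left(3 \left(-6\right) - 2\right)}{-2219 + 991} + 0 = \frac{-1992 - 20}{-1228} + 0 = \left(-1992 - 20\right) \left(- \frac{1}{1228}\right) + 0 = \left(-2012\right) \left(- \frac{1}{1228}\right) + 0 = \frac{503}{307} + 0 = \frac{503}{307}$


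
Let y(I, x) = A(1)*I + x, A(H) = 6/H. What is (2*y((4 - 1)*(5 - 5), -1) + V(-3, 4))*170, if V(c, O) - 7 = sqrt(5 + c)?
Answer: 850 + 170*sqrt(2) ≈ 1090.4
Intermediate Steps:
V(c, O) = 7 + sqrt(5 + c)
y(I, x) = x + 6*I (y(I, x) = (6/1)*I + x = (6*1)*I + x = 6*I + x = x + 6*I)
(2*y((4 - 1)*(5 - 5), -1) + V(-3, 4))*170 = (2*(-1 + 6*((4 - 1)*(5 - 5))) + (7 + sqrt(5 - 3)))*170 = (2*(-1 + 6*(3*0)) + (7 + sqrt(2)))*170 = (2*(-1 + 6*0) + (7 + sqrt(2)))*170 = (2*(-1 + 0) + (7 + sqrt(2)))*170 = (2*(-1) + (7 + sqrt(2)))*170 = (-2 + (7 + sqrt(2)))*170 = (5 + sqrt(2))*170 = 850 + 170*sqrt(2)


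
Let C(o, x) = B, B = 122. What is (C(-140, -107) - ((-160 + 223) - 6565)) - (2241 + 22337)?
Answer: -17954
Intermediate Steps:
C(o, x) = 122
(C(-140, -107) - ((-160 + 223) - 6565)) - (2241 + 22337) = (122 - ((-160 + 223) - 6565)) - (2241 + 22337) = (122 - (63 - 6565)) - 1*24578 = (122 - 1*(-6502)) - 24578 = (122 + 6502) - 24578 = 6624 - 24578 = -17954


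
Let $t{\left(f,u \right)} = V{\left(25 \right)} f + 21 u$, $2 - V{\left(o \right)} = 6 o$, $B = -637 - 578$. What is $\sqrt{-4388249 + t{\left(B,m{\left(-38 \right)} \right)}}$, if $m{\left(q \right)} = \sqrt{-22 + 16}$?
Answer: $\sqrt{-4208429 + 21 i \sqrt{6}} \approx 0.01 + 2051.4 i$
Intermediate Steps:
$B = -1215$ ($B = -637 - 578 = -1215$)
$V{\left(o \right)} = 2 - 6 o$
$m{\left(q \right)} = i \sqrt{6}$ ($m{\left(q \right)} = \sqrt{-6} = i \sqrt{6}$)
$t{\left(f,u \right)} = - 148 f + 21 u$ ($t{\left(f,u \right)} = \left(2 - 150\right) f + 21 u = - 148 f + 21 u$)
$\sqrt{-4388249 + t{\left(B,m{\left(-38 \right)} \right)}} = \sqrt{-4388249 + \left(\left(-148\right) \left(-1215\right) + 21 i \sqrt{6}\right)} = \sqrt{-4388249 + \left(179820 + 21 i \sqrt{6}\right)} = \sqrt{-4208429 + 21 i \sqrt{6}}$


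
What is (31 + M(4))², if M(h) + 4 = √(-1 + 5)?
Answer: 841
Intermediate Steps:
M(h) = -2 (M(h) = -4 + √(-1 + 5) = -4 + √4 = -4 + 2 = -2)
(31 + M(4))² = (31 - 2)² = 29² = 841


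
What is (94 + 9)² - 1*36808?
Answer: -26199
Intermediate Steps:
(94 + 9)² - 1*36808 = 103² - 36808 = 10609 - 36808 = -26199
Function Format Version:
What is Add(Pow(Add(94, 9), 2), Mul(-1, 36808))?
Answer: -26199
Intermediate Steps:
Add(Pow(Add(94, 9), 2), Mul(-1, 36808)) = Add(Pow(103, 2), -36808) = Add(10609, -36808) = -26199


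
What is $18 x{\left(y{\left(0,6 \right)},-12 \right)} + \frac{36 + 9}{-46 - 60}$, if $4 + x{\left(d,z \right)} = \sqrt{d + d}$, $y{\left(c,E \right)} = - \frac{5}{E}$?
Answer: $- \frac{7677}{106} + 6 i \sqrt{15} \approx -72.425 + 23.238 i$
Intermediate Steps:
$x{\left(d,z \right)} = -4 + \sqrt{2} \sqrt{d}$ ($x{\left(d,z \right)} = -4 + \sqrt{d + d} = -4 + \sqrt{2 d} = -4 + \sqrt{2} \sqrt{d}$)
$18 x{\left(y{\left(0,6 \right)},-12 \right)} + \frac{36 + 9}{-46 - 60} = 18 \left(-4 + \sqrt{2} \sqrt{- \frac{5}{6}}\right) + \frac{36 + 9}{-46 - 60} = 18 \left(-4 + \sqrt{2} \sqrt{\left(-5\right) \frac{1}{6}}\right) + \frac{45}{-106} = 18 \left(-4 + \sqrt{2} \sqrt{- \frac{5}{6}}\right) + 45 \left(- \frac{1}{106}\right) = 18 \left(-4 + \sqrt{2} \frac{i \sqrt{30}}{6}\right) - \frac{45}{106} = 18 \left(-4 + \frac{i \sqrt{15}}{3}\right) - \frac{45}{106} = \left(-72 + 6 i \sqrt{15}\right) - \frac{45}{106} = - \frac{7677}{106} + 6 i \sqrt{15}$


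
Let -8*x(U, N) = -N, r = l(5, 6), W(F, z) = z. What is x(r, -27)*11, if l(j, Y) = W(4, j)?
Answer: -297/8 ≈ -37.125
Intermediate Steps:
l(j, Y) = j
r = 5
x(U, N) = N/8 (x(U, N) = -(-1)*N/8 = N/8)
x(r, -27)*11 = ((⅛)*(-27))*11 = -27/8*11 = -297/8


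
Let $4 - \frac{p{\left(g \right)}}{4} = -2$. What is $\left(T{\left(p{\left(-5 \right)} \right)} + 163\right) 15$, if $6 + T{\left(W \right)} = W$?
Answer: $2715$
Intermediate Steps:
$p{\left(g \right)} = 24$ ($p{\left(g \right)} = 16 - -8 = 16 + 8 = 24$)
$T{\left(W \right)} = -6 + W$
$\left(T{\left(p{\left(-5 \right)} \right)} + 163\right) 15 = \left(\left(-6 + 24\right) + 163\right) 15 = \left(18 + 163\right) 15 = 181 \cdot 15 = 2715$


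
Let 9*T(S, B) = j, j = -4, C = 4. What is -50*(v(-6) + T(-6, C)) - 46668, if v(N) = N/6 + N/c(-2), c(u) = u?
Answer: -420712/9 ≈ -46746.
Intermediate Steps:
T(S, B) = -4/9 (T(S, B) = (⅑)*(-4) = -4/9)
v(N) = -N/3 (v(N) = N/6 + N/(-2) = N*(⅙) + N*(-½) = N/6 - N/2 = -N/3)
-50*(v(-6) + T(-6, C)) - 46668 = -50*(-⅓*(-6) - 4/9) - 46668 = -50*(2 - 4/9) - 46668 = -50*14/9 - 46668 = -700/9 - 46668 = -420712/9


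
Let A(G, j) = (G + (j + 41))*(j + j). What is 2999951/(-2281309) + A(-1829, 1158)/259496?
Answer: -513385952552/73998820033 ≈ -6.9378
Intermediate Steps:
A(G, j) = 2*j*(41 + G + j) (A(G, j) = (G + (41 + j))*(2*j) = (41 + G + j)*(2*j) = 2*j*(41 + G + j))
2999951/(-2281309) + A(-1829, 1158)/259496 = 2999951/(-2281309) + (2*1158*(41 - 1829 + 1158))/259496 = 2999951*(-1/2281309) + (2*1158*(-630))*(1/259496) = -2999951/2281309 - 1459080*1/259496 = -2999951/2281309 - 182385/32437 = -513385952552/73998820033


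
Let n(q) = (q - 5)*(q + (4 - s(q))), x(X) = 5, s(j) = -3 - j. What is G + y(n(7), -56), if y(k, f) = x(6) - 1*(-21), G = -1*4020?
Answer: -3994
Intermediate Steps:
n(q) = (-5 + q)*(7 + 2*q) (n(q) = (q - 5)*(q + (4 - (-3 - q))) = (-5 + q)*(q + (4 + (3 + q))) = (-5 + q)*(q + (7 + q)) = (-5 + q)*(7 + 2*q))
G = -4020
y(k, f) = 26 (y(k, f) = 5 - 1*(-21) = 5 + 21 = 26)
G + y(n(7), -56) = -4020 + 26 = -3994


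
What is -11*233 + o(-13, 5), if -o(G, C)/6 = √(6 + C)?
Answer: -2563 - 6*√11 ≈ -2582.9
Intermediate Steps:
o(G, C) = -6*√(6 + C)
-11*233 + o(-13, 5) = -11*233 - 6*√(6 + 5) = -2563 - 6*√11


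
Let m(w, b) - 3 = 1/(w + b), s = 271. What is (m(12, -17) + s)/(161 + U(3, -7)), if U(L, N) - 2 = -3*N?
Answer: 1369/920 ≈ 1.4880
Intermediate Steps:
U(L, N) = 2 - 3*N
m(w, b) = 3 + 1/(b + w) (m(w, b) = 3 + 1/(w + b) = 3 + 1/(b + w))
(m(12, -17) + s)/(161 + U(3, -7)) = ((1 + 3*(-17) + 3*12)/(-17 + 12) + 271)/(161 + (2 - 3*(-7))) = ((1 - 51 + 36)/(-5) + 271)/(161 + (2 + 21)) = (-⅕*(-14) + 271)/(161 + 23) = (14/5 + 271)/184 = (1369/5)*(1/184) = 1369/920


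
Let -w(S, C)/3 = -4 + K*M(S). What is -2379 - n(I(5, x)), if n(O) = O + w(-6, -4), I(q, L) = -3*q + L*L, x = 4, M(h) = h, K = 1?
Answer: -2410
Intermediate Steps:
w(S, C) = 12 - 3*S (w(S, C) = -3*(-4 + 1*S) = -3*(-4 + S) = 12 - 3*S)
I(q, L) = L² - 3*q (I(q, L) = -3*q + L² = L² - 3*q)
n(O) = 30 + O (n(O) = O + (12 - 3*(-6)) = O + (12 + 18) = O + 30 = 30 + O)
-2379 - n(I(5, x)) = -2379 - (30 + (4² - 3*5)) = -2379 - (30 + (16 - 15)) = -2379 - (30 + 1) = -2379 - 1*31 = -2379 - 31 = -2410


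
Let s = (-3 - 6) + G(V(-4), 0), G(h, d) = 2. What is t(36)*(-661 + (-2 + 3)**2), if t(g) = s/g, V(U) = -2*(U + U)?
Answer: 385/3 ≈ 128.33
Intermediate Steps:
V(U) = -4*U
s = -7 (s = (-3 - 6) + 2 = -9 + 2 = -7)
t(g) = -7/g
t(36)*(-661 + (-2 + 3)**2) = (-7/36)*(-661 + (-2 + 3)**2) = (-7*1/36)*(-661 + 1**2) = -7*(-661 + 1)/36 = -7/36*(-660) = 385/3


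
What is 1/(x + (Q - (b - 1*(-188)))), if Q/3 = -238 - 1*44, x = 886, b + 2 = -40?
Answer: -1/106 ≈ -0.0094340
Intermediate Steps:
b = -42 (b = -2 - 40 = -42)
Q = -846 (Q = 3*(-238 - 1*44) = 3*(-238 - 44) = 3*(-282) = -846)
1/(x + (Q - (b - 1*(-188)))) = 1/(886 + (-846 - (-42 - 1*(-188)))) = 1/(886 + (-846 - (-42 + 188))) = 1/(886 + (-846 - 1*146)) = 1/(886 + (-846 - 146)) = 1/(886 - 992) = 1/(-106) = -1/106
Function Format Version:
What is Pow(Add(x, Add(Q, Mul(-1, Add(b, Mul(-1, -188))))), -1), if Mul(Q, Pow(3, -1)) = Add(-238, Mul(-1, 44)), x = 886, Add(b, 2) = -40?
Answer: Rational(-1, 106) ≈ -0.0094340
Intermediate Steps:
b = -42 (b = Add(-2, -40) = -42)
Q = -846 (Q = Mul(3, Add(-238, Mul(-1, 44))) = Mul(3, Add(-238, -44)) = Mul(3, -282) = -846)
Pow(Add(x, Add(Q, Mul(-1, Add(b, Mul(-1, -188))))), -1) = Pow(Add(886, Add(-846, Mul(-1, Add(-42, Mul(-1, -188))))), -1) = Pow(Add(886, Add(-846, Mul(-1, Add(-42, 188)))), -1) = Pow(Add(886, Add(-846, Mul(-1, 146))), -1) = Pow(Add(886, Add(-846, -146)), -1) = Pow(Add(886, -992), -1) = Pow(-106, -1) = Rational(-1, 106)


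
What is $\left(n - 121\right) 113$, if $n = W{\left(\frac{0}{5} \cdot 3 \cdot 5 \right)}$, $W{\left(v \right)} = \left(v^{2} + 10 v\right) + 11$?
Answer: $-12430$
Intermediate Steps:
$W{\left(v \right)} = 11 + v^{2} + 10 v$
$n = 11$ ($n = 11 + \left(\frac{0}{5} \cdot 3 \cdot 5\right)^{2} + 10 \cdot \frac{0}{5} \cdot 3 \cdot 5 = 11 + \left(0 \cdot \frac{1}{5} \cdot 3 \cdot 5\right)^{2} + 10 \cdot 0 \cdot \frac{1}{5} \cdot 3 \cdot 5 = 11 + \left(0 \cdot 3 \cdot 5\right)^{2} + 10 \cdot 0 \cdot 3 \cdot 5 = 11 + \left(0 \cdot 5\right)^{2} + 10 \cdot 0 \cdot 5 = 11 + 0^{2} + 10 \cdot 0 = 11 + 0 + 0 = 11$)
$\left(n - 121\right) 113 = \left(11 - 121\right) 113 = \left(-110\right) 113 = -12430$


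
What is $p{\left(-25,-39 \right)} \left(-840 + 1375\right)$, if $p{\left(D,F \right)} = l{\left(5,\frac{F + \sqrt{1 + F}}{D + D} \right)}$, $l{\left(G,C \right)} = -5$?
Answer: $-2675$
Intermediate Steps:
$p{\left(D,F \right)} = -5$
$p{\left(-25,-39 \right)} \left(-840 + 1375\right) = - 5 \left(-840 + 1375\right) = \left(-5\right) 535 = -2675$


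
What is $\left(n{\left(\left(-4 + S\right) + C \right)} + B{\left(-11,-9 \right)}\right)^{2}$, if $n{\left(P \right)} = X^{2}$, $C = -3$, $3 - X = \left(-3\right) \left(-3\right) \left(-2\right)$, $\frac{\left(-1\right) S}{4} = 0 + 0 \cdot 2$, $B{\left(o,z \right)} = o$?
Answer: $184900$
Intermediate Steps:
$S = 0$ ($S = - 4 \left(0 + 0 \cdot 2\right) = - 4 \left(0 + 0\right) = \left(-4\right) 0 = 0$)
$X = 21$ ($X = 3 - \left(-3\right) \left(-3\right) \left(-2\right) = 3 - 9 \left(-2\right) = 3 - -18 = 3 + 18 = 21$)
$n{\left(P \right)} = 441$ ($n{\left(P \right)} = 21^{2} = 441$)
$\left(n{\left(\left(-4 + S\right) + C \right)} + B{\left(-11,-9 \right)}\right)^{2} = \left(441 - 11\right)^{2} = 430^{2} = 184900$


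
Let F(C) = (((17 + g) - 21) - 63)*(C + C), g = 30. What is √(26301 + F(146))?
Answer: √15497 ≈ 124.49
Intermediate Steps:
F(C) = -74*C (F(C) = (((17 + 30) - 21) - 63)*(C + C) = ((47 - 21) - 63)*(2*C) = (26 - 63)*(2*C) = -74*C)
√(26301 + F(146)) = √(26301 - 74*146) = √(26301 - 10804) = √15497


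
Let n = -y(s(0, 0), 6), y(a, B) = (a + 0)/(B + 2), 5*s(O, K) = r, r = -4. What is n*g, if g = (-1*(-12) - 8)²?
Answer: 8/5 ≈ 1.6000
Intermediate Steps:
s(O, K) = -⅘ (s(O, K) = (⅕)*(-4) = -⅘)
y(a, B) = a/(2 + B)
n = ⅒ (n = -(-4)/(5*(2 + 6)) = -(-4)/(5*8) = -1*(-⅒) = ⅒ ≈ 0.10000)
g = 16 (g = (12 - 8)² = 4² = 16)
n*g = (⅒)*16 = 8/5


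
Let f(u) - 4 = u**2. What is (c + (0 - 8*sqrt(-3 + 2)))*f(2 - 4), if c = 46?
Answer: 368 - 64*I ≈ 368.0 - 64.0*I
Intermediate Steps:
f(u) = 4 + u**2
(c + (0 - 8*sqrt(-3 + 2)))*f(2 - 4) = (46 + (0 - 8*sqrt(-3 + 2)))*(4 + (2 - 4)**2) = (46 + (0 - 8*I))*(4 + (-2)**2) = (46 + (0 - 8*I))*(4 + 4) = (46 - 8*I)*8 = 368 - 64*I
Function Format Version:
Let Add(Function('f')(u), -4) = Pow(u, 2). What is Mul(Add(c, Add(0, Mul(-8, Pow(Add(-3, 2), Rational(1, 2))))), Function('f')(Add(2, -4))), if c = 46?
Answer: Add(368, Mul(-64, I)) ≈ Add(368.00, Mul(-64.000, I))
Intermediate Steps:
Function('f')(u) = Add(4, Pow(u, 2))
Mul(Add(c, Add(0, Mul(-8, Pow(Add(-3, 2), Rational(1, 2))))), Function('f')(Add(2, -4))) = Mul(Add(46, Add(0, Mul(-8, Pow(Add(-3, 2), Rational(1, 2))))), Add(4, Pow(Add(2, -4), 2))) = Mul(Add(46, Add(0, Mul(-8, Pow(-1, Rational(1, 2))))), Add(4, Pow(-2, 2))) = Mul(Add(46, Add(0, Mul(-8, I))), Add(4, 4)) = Mul(Add(46, Mul(-8, I)), 8) = Add(368, Mul(-64, I))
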